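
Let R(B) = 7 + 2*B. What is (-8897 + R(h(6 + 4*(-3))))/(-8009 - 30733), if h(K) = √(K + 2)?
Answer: 4445/19371 - 2*I/19371 ≈ 0.22947 - 0.00010325*I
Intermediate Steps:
h(K) = √(2 + K)
(-8897 + R(h(6 + 4*(-3))))/(-8009 - 30733) = (-8897 + (7 + 2*√(2 + (6 + 4*(-3)))))/(-8009 - 30733) = (-8897 + (7 + 2*√(2 + (6 - 12))))/(-38742) = (-8897 + (7 + 2*√(2 - 6)))*(-1/38742) = (-8897 + (7 + 2*√(-4)))*(-1/38742) = (-8897 + (7 + 2*(2*I)))*(-1/38742) = (-8897 + (7 + 4*I))*(-1/38742) = (-8890 + 4*I)*(-1/38742) = 4445/19371 - 2*I/19371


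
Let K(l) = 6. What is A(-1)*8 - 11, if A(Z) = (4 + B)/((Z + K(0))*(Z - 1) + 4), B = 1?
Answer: -53/3 ≈ -17.667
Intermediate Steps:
A(Z) = 5/(4 + (-1 + Z)*(6 + Z)) (A(Z) = (4 + 1)/((Z + 6)*(Z - 1) + 4) = 5/((6 + Z)*(-1 + Z) + 4) = 5/((-1 + Z)*(6 + Z) + 4) = 5/(4 + (-1 + Z)*(6 + Z)))
A(-1)*8 - 11 = (5/(-2 + (-1)² + 5*(-1)))*8 - 11 = (5/(-2 + 1 - 5))*8 - 11 = (5/(-6))*8 - 11 = (5*(-⅙))*8 - 11 = -⅚*8 - 11 = -20/3 - 11 = -53/3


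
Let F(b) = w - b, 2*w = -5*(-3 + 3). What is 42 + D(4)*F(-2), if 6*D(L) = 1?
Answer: 127/3 ≈ 42.333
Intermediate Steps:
w = 0 (w = (-5*(-3 + 3))/2 = (-5*0)/2 = (½)*0 = 0)
D(L) = ⅙ (D(L) = (⅙)*1 = ⅙)
F(b) = -b (F(b) = 0 - b = -b)
42 + D(4)*F(-2) = 42 + (-1*(-2))/6 = 42 + (⅙)*2 = 42 + ⅓ = 127/3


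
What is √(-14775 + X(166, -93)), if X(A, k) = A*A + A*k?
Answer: I*√2657 ≈ 51.546*I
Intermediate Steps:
X(A, k) = A² + A*k
√(-14775 + X(166, -93)) = √(-14775 + 166*(166 - 93)) = √(-14775 + 166*73) = √(-14775 + 12118) = √(-2657) = I*√2657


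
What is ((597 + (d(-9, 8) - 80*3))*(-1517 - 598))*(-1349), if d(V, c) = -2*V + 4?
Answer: 1081338165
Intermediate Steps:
d(V, c) = 4 - 2*V
((597 + (d(-9, 8) - 80*3))*(-1517 - 598))*(-1349) = ((597 + ((4 - 2*(-9)) - 80*3))*(-1517 - 598))*(-1349) = ((597 + ((4 + 18) - 1*240))*(-2115))*(-1349) = ((597 + (22 - 240))*(-2115))*(-1349) = ((597 - 218)*(-2115))*(-1349) = (379*(-2115))*(-1349) = -801585*(-1349) = 1081338165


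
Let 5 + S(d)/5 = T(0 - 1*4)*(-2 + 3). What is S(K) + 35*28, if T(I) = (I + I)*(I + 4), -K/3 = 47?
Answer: 955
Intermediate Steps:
K = -141 (K = -3*47 = -141)
T(I) = 2*I*(4 + I) (T(I) = (2*I)*(4 + I) = 2*I*(4 + I))
S(d) = -25 (S(d) = -25 + 5*((2*(0 - 1*4)*(4 + (0 - 1*4)))*(-2 + 3)) = -25 + 5*((2*(0 - 4)*(4 + (0 - 4)))*1) = -25 + 5*((2*(-4)*(4 - 4))*1) = -25 + 5*((2*(-4)*0)*1) = -25 + 5*(0*1) = -25 + 5*0 = -25 + 0 = -25)
S(K) + 35*28 = -25 + 35*28 = -25 + 980 = 955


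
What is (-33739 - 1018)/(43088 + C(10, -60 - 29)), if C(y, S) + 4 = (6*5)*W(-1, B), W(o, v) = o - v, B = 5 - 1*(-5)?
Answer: -34757/42754 ≈ -0.81295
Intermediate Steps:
B = 10 (B = 5 + 5 = 10)
C(y, S) = -334 (C(y, S) = -4 + (6*5)*(-1 - 1*10) = -4 + 30*(-1 - 10) = -4 + 30*(-11) = -4 - 330 = -334)
(-33739 - 1018)/(43088 + C(10, -60 - 29)) = (-33739 - 1018)/(43088 - 334) = -34757/42754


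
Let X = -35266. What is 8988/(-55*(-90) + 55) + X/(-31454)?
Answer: 32801063/11244805 ≈ 2.9170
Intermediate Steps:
8988/(-55*(-90) + 55) + X/(-31454) = 8988/(-55*(-90) + 55) - 35266/(-31454) = 8988/(4950 + 55) - 35266*(-1/31454) = 8988/5005 + 17633/15727 = 8988*(1/5005) + 17633/15727 = 1284/715 + 17633/15727 = 32801063/11244805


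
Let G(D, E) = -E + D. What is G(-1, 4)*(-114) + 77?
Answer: 647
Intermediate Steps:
G(D, E) = D - E
G(-1, 4)*(-114) + 77 = (-1 - 1*4)*(-114) + 77 = (-1 - 4)*(-114) + 77 = -5*(-114) + 77 = 570 + 77 = 647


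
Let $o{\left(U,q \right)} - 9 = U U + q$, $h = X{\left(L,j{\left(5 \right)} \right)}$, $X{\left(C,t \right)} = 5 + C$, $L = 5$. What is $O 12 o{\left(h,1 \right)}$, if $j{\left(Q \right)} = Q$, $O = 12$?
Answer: $15840$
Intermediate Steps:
$h = 10$ ($h = 5 + 5 = 10$)
$o{\left(U,q \right)} = 9 + q + U^{2}$ ($o{\left(U,q \right)} = 9 + \left(U U + q\right) = 9 + \left(U^{2} + q\right) = 9 + \left(q + U^{2}\right) = 9 + q + U^{2}$)
$O 12 o{\left(h,1 \right)} = 12 \cdot 12 \left(9 + 1 + 10^{2}\right) = 144 \left(9 + 1 + 100\right) = 144 \cdot 110 = 15840$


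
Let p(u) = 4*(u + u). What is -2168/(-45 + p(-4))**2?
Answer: -2168/5929 ≈ -0.36566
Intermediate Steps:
p(u) = 8*u (p(u) = 4*(2*u) = 8*u)
-2168/(-45 + p(-4))**2 = -2168/(-45 + 8*(-4))**2 = -2168/(-45 - 32)**2 = -2168/((-77)**2) = -2168/5929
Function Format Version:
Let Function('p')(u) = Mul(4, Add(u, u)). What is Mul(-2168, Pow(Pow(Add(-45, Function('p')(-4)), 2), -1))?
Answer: Rational(-2168, 5929) ≈ -0.36566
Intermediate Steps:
Function('p')(u) = Mul(8, u) (Function('p')(u) = Mul(4, Mul(2, u)) = Mul(8, u))
Mul(-2168, Pow(Pow(Add(-45, Function('p')(-4)), 2), -1)) = Mul(-2168, Pow(Pow(Add(-45, Mul(8, -4)), 2), -1)) = Mul(-2168, Pow(Pow(Add(-45, -32), 2), -1)) = Mul(-2168, Pow(Pow(-77, 2), -1)) = Mul(-2168, Pow(5929, -1)) = Mul(-2168, Rational(1, 5929)) = Rational(-2168, 5929)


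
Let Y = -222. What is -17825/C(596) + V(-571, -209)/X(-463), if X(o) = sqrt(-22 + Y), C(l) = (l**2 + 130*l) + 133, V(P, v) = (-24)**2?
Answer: -17825/432829 - 288*I*sqrt(61)/61 ≈ -0.041183 - 36.875*I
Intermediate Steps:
V(P, v) = 576
C(l) = 133 + l**2 + 130*l
X(o) = 2*I*sqrt(61) (X(o) = sqrt(-22 - 222) = sqrt(-244) = 2*I*sqrt(61))
-17825/C(596) + V(-571, -209)/X(-463) = -17825/(133 + 596**2 + 130*596) + 576/((2*I*sqrt(61))) = -17825/(133 + 355216 + 77480) + 576*(-I*sqrt(61)/122) = -17825/432829 - 288*I*sqrt(61)/61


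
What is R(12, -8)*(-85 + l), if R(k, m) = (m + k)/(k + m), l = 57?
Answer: -28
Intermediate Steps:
R(k, m) = 1 (R(k, m) = (k + m)/(k + m) = 1)
R(12, -8)*(-85 + l) = 1*(-85 + 57) = 1*(-28) = -28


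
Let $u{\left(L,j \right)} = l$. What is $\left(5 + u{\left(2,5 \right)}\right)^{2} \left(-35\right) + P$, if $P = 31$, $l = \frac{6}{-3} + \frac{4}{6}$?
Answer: $- \frac{3956}{9} \approx -439.56$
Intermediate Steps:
$l = - \frac{4}{3}$ ($l = 6 \left(- \frac{1}{3}\right) + 4 \cdot \frac{1}{6} = -2 + \frac{2}{3} = - \frac{4}{3} \approx -1.3333$)
$u{\left(L,j \right)} = - \frac{4}{3}$
$\left(5 + u{\left(2,5 \right)}\right)^{2} \left(-35\right) + P = \left(5 - \frac{4}{3}\right)^{2} \left(-35\right) + 31 = \left(\frac{11}{3}\right)^{2} \left(-35\right) + 31 = \frac{121}{9} \left(-35\right) + 31 = - \frac{4235}{9} + 31 = - \frac{3956}{9}$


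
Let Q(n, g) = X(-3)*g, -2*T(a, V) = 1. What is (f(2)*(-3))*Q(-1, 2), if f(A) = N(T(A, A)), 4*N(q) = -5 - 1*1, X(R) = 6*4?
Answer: 216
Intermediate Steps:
T(a, V) = -½ (T(a, V) = -½*1 = -½)
X(R) = 24
N(q) = -3/2 (N(q) = (-5 - 1*1)/4 = (-5 - 1)/4 = (¼)*(-6) = -3/2)
f(A) = -3/2
Q(n, g) = 24*g
(f(2)*(-3))*Q(-1, 2) = (-3/2*(-3))*(24*2) = (9/2)*48 = 216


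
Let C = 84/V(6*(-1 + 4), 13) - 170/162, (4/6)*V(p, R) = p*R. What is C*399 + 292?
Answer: -10957/351 ≈ -31.217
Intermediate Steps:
V(p, R) = 3*R*p/2 (V(p, R) = 3*(p*R)/2 = 3*(R*p)/2 = 3*R*p/2)
C = -853/1053 (C = 84/(((3/2)*13*(6*(-1 + 4)))) - 170/162 = 84/(((3/2)*13*(6*3))) - 170*1/162 = 84/(((3/2)*13*18)) - 85/81 = 84/351 - 85/81 = 84*(1/351) - 85/81 = 28/117 - 85/81 = -853/1053 ≈ -0.81007)
C*399 + 292 = -853/1053*399 + 292 = -113449/351 + 292 = -10957/351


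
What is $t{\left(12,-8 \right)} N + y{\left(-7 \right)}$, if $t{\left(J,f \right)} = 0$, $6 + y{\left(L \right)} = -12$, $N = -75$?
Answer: $-18$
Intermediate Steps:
$y{\left(L \right)} = -18$ ($y{\left(L \right)} = -6 - 12 = -18$)
$t{\left(12,-8 \right)} N + y{\left(-7 \right)} = 0 \left(-75\right) - 18 = 0 - 18 = -18$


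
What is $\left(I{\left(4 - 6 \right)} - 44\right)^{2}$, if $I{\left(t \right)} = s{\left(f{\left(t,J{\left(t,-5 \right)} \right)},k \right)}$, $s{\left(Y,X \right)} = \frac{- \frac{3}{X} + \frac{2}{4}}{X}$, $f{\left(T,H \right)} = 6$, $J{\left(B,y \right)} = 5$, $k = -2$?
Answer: $2025$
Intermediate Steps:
$s{\left(Y,X \right)} = \frac{\frac{1}{2} - \frac{3}{X}}{X}$ ($s{\left(Y,X \right)} = \frac{- \frac{3}{X} + 2 \cdot \frac{1}{4}}{X} = \frac{- \frac{3}{X} + \frac{1}{2}}{X} = \frac{\frac{1}{2} - \frac{3}{X}}{X}$)
$I{\left(t \right)} = -1$ ($I{\left(t \right)} = \frac{-6 - 2}{2 \cdot 4} = \frac{1}{2} \cdot \frac{1}{4} \left(-8\right) = -1$)
$\left(I{\left(4 - 6 \right)} - 44\right)^{2} = \left(-1 - 44\right)^{2} = \left(-45\right)^{2} = 2025$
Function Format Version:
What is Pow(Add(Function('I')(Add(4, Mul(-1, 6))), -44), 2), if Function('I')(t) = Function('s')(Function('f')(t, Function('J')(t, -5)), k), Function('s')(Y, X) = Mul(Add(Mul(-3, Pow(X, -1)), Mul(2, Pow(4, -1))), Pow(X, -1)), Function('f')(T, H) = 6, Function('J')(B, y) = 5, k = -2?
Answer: 2025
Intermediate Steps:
Function('s')(Y, X) = Mul(Pow(X, -1), Add(Rational(1, 2), Mul(-3, Pow(X, -1)))) (Function('s')(Y, X) = Mul(Add(Mul(-3, Pow(X, -1)), Mul(2, Rational(1, 4))), Pow(X, -1)) = Mul(Add(Mul(-3, Pow(X, -1)), Rational(1, 2)), Pow(X, -1)) = Mul(Add(Rational(1, 2), Mul(-3, Pow(X, -1))), Pow(X, -1)) = Mul(Pow(X, -1), Add(Rational(1, 2), Mul(-3, Pow(X, -1)))))
Function('I')(t) = -1 (Function('I')(t) = Mul(Rational(1, 2), Pow(-2, -2), Add(-6, -2)) = Mul(Rational(1, 2), Rational(1, 4), -8) = -1)
Pow(Add(Function('I')(Add(4, Mul(-1, 6))), -44), 2) = Pow(Add(-1, -44), 2) = Pow(-45, 2) = 2025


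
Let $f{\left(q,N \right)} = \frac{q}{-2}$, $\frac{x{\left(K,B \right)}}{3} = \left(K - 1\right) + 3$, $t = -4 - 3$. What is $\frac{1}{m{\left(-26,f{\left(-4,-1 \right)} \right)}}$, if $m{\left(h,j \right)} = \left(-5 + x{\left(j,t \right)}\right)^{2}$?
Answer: $\frac{1}{49} \approx 0.020408$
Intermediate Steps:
$t = -7$
$x{\left(K,B \right)} = 6 + 3 K$ ($x{\left(K,B \right)} = 3 \left(\left(K - 1\right) + 3\right) = 3 \left(\left(-1 + K\right) + 3\right) = 3 \left(2 + K\right) = 6 + 3 K$)
$f{\left(q,N \right)} = - \frac{q}{2}$ ($f{\left(q,N \right)} = q \left(- \frac{1}{2}\right) = - \frac{q}{2}$)
$m{\left(h,j \right)} = \left(1 + 3 j\right)^{2}$ ($m{\left(h,j \right)} = \left(-5 + \left(6 + 3 j\right)\right)^{2} = \left(1 + 3 j\right)^{2}$)
$\frac{1}{m{\left(-26,f{\left(-4,-1 \right)} \right)}} = \frac{1}{\left(1 + 3 \left(\left(- \frac{1}{2}\right) \left(-4\right)\right)\right)^{2}} = \frac{1}{\left(1 + 3 \cdot 2\right)^{2}} = \frac{1}{\left(1 + 6\right)^{2}} = \frac{1}{7^{2}} = \frac{1}{49}$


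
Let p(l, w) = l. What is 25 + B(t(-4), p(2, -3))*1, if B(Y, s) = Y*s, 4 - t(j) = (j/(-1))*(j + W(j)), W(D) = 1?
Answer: 57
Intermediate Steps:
t(j) = 4 + j*(1 + j) (t(j) = 4 - j/(-1)*(j + 1) = 4 - j*(-1)*(1 + j) = 4 - (-j)*(1 + j) = 4 - (-1)*j*(1 + j) = 4 + j*(1 + j))
25 + B(t(-4), p(2, -3))*1 = 25 + ((4 - 4 + (-4)**2)*2)*1 = 25 + ((4 - 4 + 16)*2)*1 = 25 + (16*2)*1 = 25 + 32*1 = 25 + 32 = 57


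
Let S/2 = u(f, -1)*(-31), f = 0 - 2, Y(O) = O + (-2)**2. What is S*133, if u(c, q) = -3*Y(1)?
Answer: 123690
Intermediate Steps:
Y(O) = 4 + O (Y(O) = O + 4 = 4 + O)
f = -2
u(c, q) = -15 (u(c, q) = -3*(4 + 1) = -3*5 = -15)
S = 930 (S = 2*(-15*(-31)) = 2*465 = 930)
S*133 = 930*133 = 123690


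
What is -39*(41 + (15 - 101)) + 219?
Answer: 1974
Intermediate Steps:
-39*(41 + (15 - 101)) + 219 = -39*(41 - 86) + 219 = -39*(-45) + 219 = 1755 + 219 = 1974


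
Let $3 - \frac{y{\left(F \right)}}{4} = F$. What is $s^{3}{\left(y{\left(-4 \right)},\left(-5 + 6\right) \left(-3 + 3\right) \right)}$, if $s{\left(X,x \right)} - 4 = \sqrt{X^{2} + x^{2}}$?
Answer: $32768$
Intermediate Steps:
$y{\left(F \right)} = 12 - 4 F$
$s{\left(X,x \right)} = 4 + \sqrt{X^{2} + x^{2}}$
$s^{3}{\left(y{\left(-4 \right)},\left(-5 + 6\right) \left(-3 + 3\right) \right)} = \left(4 + \sqrt{\left(12 - -16\right)^{2} + \left(\left(-5 + 6\right) \left(-3 + 3\right)\right)^{2}}\right)^{3} = \left(4 + \sqrt{\left(12 + 16\right)^{2} + \left(1 \cdot 0\right)^{2}}\right)^{3} = \left(4 + \sqrt{28^{2} + 0^{2}}\right)^{3} = \left(4 + \sqrt{784 + 0}\right)^{3} = \left(4 + \sqrt{784}\right)^{3} = \left(4 + 28\right)^{3} = 32^{3} = 32768$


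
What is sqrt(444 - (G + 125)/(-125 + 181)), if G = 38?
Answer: sqrt(345814)/28 ≈ 21.002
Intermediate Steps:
sqrt(444 - (G + 125)/(-125 + 181)) = sqrt(444 - (38 + 125)/(-125 + 181)) = sqrt(444 - 163/56) = sqrt(24701/56) = sqrt(345814)/28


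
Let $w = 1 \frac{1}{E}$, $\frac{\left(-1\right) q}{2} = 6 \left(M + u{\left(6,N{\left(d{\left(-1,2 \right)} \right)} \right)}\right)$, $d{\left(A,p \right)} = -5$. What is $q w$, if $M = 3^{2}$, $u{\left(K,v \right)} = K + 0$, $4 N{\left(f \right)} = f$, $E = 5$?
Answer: $-36$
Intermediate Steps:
$N{\left(f \right)} = \frac{f}{4}$
$u{\left(K,v \right)} = K$
$M = 9$
$q = -180$ ($q = - 2 \cdot 6 \left(9 + 6\right) = - 2 \cdot 6 \cdot 15 = \left(-2\right) 90 = -180$)
$w = \frac{1}{5}$ ($w = 1 \cdot \frac{1}{5} = \frac{1}{5} \approx 0.2$)
$q w = \left(-180\right) \frac{1}{5} = -36$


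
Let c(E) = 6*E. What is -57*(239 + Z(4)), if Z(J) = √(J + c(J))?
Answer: -13623 - 114*√7 ≈ -13925.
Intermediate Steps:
Z(J) = √7*√J (Z(J) = √(J + 6*J) = √(7*J) = √7*√J)
-57*(239 + Z(4)) = -57*(239 + √7*√4) = -57*(239 + √7*2) = -57*(239 + 2*√7) = -13623 - 114*√7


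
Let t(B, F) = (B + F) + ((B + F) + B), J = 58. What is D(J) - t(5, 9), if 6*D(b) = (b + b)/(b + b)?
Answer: -197/6 ≈ -32.833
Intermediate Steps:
t(B, F) = 2*F + 3*B (t(B, F) = (B + F) + (F + 2*B) = 2*F + 3*B)
D(b) = ⅙ (D(b) = ((b + b)/(b + b))/6 = ((2*b)/((2*b)))/6 = ((2*b)*(1/(2*b)))/6 = (⅙)*1 = ⅙)
D(J) - t(5, 9) = ⅙ - (2*9 + 3*5) = ⅙ - (18 + 15) = ⅙ - 1*33 = ⅙ - 33 = -197/6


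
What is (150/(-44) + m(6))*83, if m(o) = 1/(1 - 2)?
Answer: -8051/22 ≈ -365.95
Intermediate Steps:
m(o) = -1 (m(o) = 1/(-1) = -1)
(150/(-44) + m(6))*83 = (150/(-44) - 1)*83 = (150*(-1/44) - 1)*83 = (-75/22 - 1)*83 = -97/22*83 = -8051/22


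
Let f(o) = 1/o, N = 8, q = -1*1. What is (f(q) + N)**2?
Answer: 49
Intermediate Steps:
q = -1
f(o) = 1/o
(f(q) + N)**2 = (1/(-1) + 8)**2 = (-1 + 8)**2 = 7**2 = 49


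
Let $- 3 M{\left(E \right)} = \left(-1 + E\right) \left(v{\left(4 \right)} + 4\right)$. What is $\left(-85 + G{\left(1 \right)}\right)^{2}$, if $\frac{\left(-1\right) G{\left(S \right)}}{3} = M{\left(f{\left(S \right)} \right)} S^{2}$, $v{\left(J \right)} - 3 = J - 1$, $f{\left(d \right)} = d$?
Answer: $7225$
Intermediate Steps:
$v{\left(J \right)} = 2 + J$ ($v{\left(J \right)} = 3 + \left(J - 1\right) = 3 + \left(-1 + J\right) = 2 + J$)
$M{\left(E \right)} = \frac{10}{3} - \frac{10 E}{3}$ ($M{\left(E \right)} = - \frac{\left(-1 + E\right) \left(\left(2 + 4\right) + 4\right)}{3} = - \frac{\left(-1 + E\right) \left(6 + 4\right)}{3} = - \frac{\left(-1 + E\right) 10}{3} = - \frac{-10 + 10 E}{3} = \frac{10}{3} - \frac{10 E}{3}$)
$G{\left(S \right)} = - 3 S^{2} \left(\frac{10}{3} - \frac{10 S}{3}\right)$ ($G{\left(S \right)} = - 3 \left(\frac{10}{3} - \frac{10 S}{3}\right) S^{2} = - 3 S^{2} \left(\frac{10}{3} - \frac{10 S}{3}\right)$)
$\left(-85 + G{\left(1 \right)}\right)^{2} = \left(-85 + 10 \cdot 1^{2} \left(-1 + 1\right)\right)^{2} = \left(-85 + 10 \cdot 1 \cdot 0\right)^{2} = \left(-85 + 0\right)^{2} = \left(-85\right)^{2} = 7225$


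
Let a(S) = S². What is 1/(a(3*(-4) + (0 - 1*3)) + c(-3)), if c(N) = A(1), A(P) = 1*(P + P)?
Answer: 1/227 ≈ 0.0044053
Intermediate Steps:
A(P) = 2*P (A(P) = 1*(2*P) = 2*P)
c(N) = 2 (c(N) = 2*1 = 2)
1/(a(3*(-4) + (0 - 1*3)) + c(-3)) = 1/((3*(-4) + (0 - 1*3))² + 2) = 1/((-12 + (0 - 3))² + 2) = 1/((-12 - 3)² + 2) = 1/((-15)² + 2) = 1/(225 + 2) = 1/227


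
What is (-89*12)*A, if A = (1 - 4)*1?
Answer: 3204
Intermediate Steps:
A = -3 (A = -3*1 = -3)
(-89*12)*A = -89*12*(-3) = -1068*(-3) = 3204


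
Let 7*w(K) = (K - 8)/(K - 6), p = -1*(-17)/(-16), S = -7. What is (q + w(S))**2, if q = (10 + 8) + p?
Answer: 620059801/2119936 ≈ 292.49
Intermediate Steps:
p = -17/16 (p = 17*(-1/16) = -17/16 ≈ -1.0625)
w(K) = (-8 + K)/(7*(-6 + K)) (w(K) = ((K - 8)/(K - 6))/7 = ((-8 + K)/(-6 + K))/7 = (-8 + K)/(7*(-6 + K)))
q = 271/16 (q = (10 + 8) - 17/16 = 18 - 17/16 = 271/16 ≈ 16.938)
(q + w(S))**2 = (271/16 + (-8 - 7)/(7*(-6 - 7)))**2 = (271/16 + (1/7)*(-15)/(-13))**2 = (271/16 + (1/7)*(-1/13)*(-15))**2 = (271/16 + 15/91)**2 = (24901/1456)**2 = 620059801/2119936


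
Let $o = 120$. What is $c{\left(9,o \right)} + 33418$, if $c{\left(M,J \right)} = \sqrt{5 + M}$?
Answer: $33418 + \sqrt{14} \approx 33422.0$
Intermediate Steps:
$c{\left(9,o \right)} + 33418 = \sqrt{5 + 9} + 33418 = \sqrt{14} + 33418 = 33418 + \sqrt{14}$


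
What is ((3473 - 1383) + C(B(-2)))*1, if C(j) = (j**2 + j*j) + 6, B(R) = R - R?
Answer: 2096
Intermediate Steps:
B(R) = 0
C(j) = 6 + 2*j**2 (C(j) = (j**2 + j**2) + 6 = 2*j**2 + 6 = 6 + 2*j**2)
((3473 - 1383) + C(B(-2)))*1 = ((3473 - 1383) + (6 + 2*0**2))*1 = (2090 + (6 + 2*0))*1 = (2090 + (6 + 0))*1 = (2090 + 6)*1 = 2096*1 = 2096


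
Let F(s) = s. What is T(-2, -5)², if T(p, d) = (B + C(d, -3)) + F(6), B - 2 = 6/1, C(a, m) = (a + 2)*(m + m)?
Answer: 1024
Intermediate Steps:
C(a, m) = 2*m*(2 + a) (C(a, m) = (2 + a)*(2*m) = 2*m*(2 + a))
B = 8 (B = 2 + 6/1 = 2 + 6*1 = 2 + 6 = 8)
T(p, d) = 2 - 6*d (T(p, d) = (8 + 2*(-3)*(2 + d)) + 6 = (8 + (-12 - 6*d)) + 6 = (-4 - 6*d) + 6 = 2 - 6*d)
T(-2, -5)² = (2 - 6*(-5))² = (2 + 30)² = 32² = 1024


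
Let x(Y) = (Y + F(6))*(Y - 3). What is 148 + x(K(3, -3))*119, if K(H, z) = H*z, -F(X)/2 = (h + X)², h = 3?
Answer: 244336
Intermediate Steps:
F(X) = -2*(3 + X)²
x(Y) = (-162 + Y)*(-3 + Y) (x(Y) = (Y - 2*(3 + 6)²)*(Y - 3) = (Y - 2*9²)*(-3 + Y) = (Y - 2*81)*(-3 + Y) = (Y - 162)*(-3 + Y) = (-162 + Y)*(-3 + Y))
148 + x(K(3, -3))*119 = 148 + (486 + (3*(-3))² - 495*(-3))*119 = 148 + (486 + (-9)² - 165*(-9))*119 = 148 + (486 + 81 + 1485)*119 = 148 + 2052*119 = 148 + 244188 = 244336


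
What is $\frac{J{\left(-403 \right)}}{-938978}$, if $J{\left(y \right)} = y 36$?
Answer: $\frac{7254}{469489} \approx 0.015451$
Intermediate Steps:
$J{\left(y \right)} = 36 y$
$\frac{J{\left(-403 \right)}}{-938978} = \frac{36 \left(-403\right)}{-938978} = \left(-14508\right) \left(- \frac{1}{938978}\right) = \frac{7254}{469489}$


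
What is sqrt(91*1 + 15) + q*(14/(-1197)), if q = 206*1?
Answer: -412/171 + sqrt(106) ≈ 7.8863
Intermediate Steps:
q = 206
sqrt(91*1 + 15) + q*(14/(-1197)) = sqrt(91*1 + 15) + 206*(14/(-1197)) = sqrt(91 + 15) + 206*(14*(-1/1197)) = sqrt(106) + 206*(-2/171) = sqrt(106) - 412/171 = -412/171 + sqrt(106)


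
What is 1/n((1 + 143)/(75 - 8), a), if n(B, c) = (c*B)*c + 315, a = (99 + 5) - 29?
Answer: 67/831105 ≈ 8.0616e-5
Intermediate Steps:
a = 75 (a = 104 - 29 = 75)
n(B, c) = 315 + B*c² (n(B, c) = (B*c)*c + 315 = B*c² + 315 = 315 + B*c²)
1/n((1 + 143)/(75 - 8), a) = 1/(315 + ((1 + 143)/(75 - 8))*75²) = 1/(315 + (144/67)*5625) = 1/(315 + 810000/67) = 1/(831105/67) = 67/831105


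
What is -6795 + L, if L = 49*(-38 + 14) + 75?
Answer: -7896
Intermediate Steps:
L = -1101 (L = 49*(-24) + 75 = -1176 + 75 = -1101)
-6795 + L = -6795 - 1101 = -7896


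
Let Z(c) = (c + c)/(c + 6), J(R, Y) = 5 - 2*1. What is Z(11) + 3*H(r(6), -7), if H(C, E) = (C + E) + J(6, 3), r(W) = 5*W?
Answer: 1348/17 ≈ 79.294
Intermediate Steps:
J(R, Y) = 3 (J(R, Y) = 5 - 2 = 3)
Z(c) = 2*c/(6 + c) (Z(c) = (2*c)/(6 + c) = 2*c/(6 + c))
H(C, E) = 3 + C + E (H(C, E) = (C + E) + 3 = 3 + C + E)
Z(11) + 3*H(r(6), -7) = 2*11/(6 + 11) + 3*(3 + 5*6 - 7) = 2*11/17 + 3*(3 + 30 - 7) = 2*11*(1/17) + 3*26 = 22/17 + 78 = 1348/17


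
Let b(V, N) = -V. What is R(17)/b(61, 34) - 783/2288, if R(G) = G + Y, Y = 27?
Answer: -148435/139568 ≈ -1.0635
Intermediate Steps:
R(G) = 27 + G (R(G) = G + 27 = 27 + G)
R(17)/b(61, 34) - 783/2288 = (27 + 17)/((-1*61)) - 783/2288 = 44/(-61) - 783*1/2288 = 44*(-1/61) - 783/2288 = -44/61 - 783/2288 = -148435/139568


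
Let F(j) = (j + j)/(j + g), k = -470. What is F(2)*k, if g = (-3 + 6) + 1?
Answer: -940/3 ≈ -313.33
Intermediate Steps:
g = 4 (g = 3 + 1 = 4)
F(j) = 2*j/(4 + j) (F(j) = (j + j)/(j + 4) = (2*j)/(4 + j) = 2*j/(4 + j))
F(2)*k = (2*2/(4 + 2))*(-470) = (2*2/6)*(-470) = (2*2*(⅙))*(-470) = (⅔)*(-470) = -940/3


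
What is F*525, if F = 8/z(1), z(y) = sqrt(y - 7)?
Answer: -700*I*sqrt(6) ≈ -1714.6*I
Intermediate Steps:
z(y) = sqrt(-7 + y)
F = -4*I*sqrt(6)/3 (F = 8/(sqrt(-7 + 1)) = 8/(sqrt(-6)) = 8/((I*sqrt(6))) = 8*(-I*sqrt(6)/6) = -4*I*sqrt(6)/3 ≈ -3.266*I)
F*525 = -4*I*sqrt(6)/3*525 = -700*I*sqrt(6)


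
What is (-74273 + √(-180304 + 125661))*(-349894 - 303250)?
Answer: 48510964312 - 653144*I*√54643 ≈ 4.8511e+10 - 1.5268e+8*I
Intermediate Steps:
(-74273 + √(-180304 + 125661))*(-349894 - 303250) = (-74273 + √(-54643))*(-653144) = (-74273 + I*√54643)*(-653144) = 48510964312 - 653144*I*√54643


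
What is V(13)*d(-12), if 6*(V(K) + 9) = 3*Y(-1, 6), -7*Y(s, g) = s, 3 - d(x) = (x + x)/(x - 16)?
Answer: -1875/98 ≈ -19.133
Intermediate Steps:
d(x) = 3 - 2*x/(-16 + x) (d(x) = 3 - (x + x)/(x - 16) = 3 - 2*x/(-16 + x))
Y(s, g) = -s/7
V(K) = -125/14 (V(K) = -9 + (3*(-⅐*(-1)))/6 = -9 + (3*(⅐))/6 = -9 + (⅙)*(3/7) = -9 + 1/14 = -125/14)
V(13)*d(-12) = -125*(-48 - 12)/(14*(-16 - 12)) = -125*(-60)/(14*(-28)) = -(-125)*(-60)/392 = -125/14*15/7 = -1875/98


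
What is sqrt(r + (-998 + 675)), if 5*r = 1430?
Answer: I*sqrt(37) ≈ 6.0828*I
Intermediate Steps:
r = 286 (r = (1/5)*1430 = 286)
sqrt(r + (-998 + 675)) = sqrt(286 + (-998 + 675)) = sqrt(286 - 323) = sqrt(-37) = I*sqrt(37)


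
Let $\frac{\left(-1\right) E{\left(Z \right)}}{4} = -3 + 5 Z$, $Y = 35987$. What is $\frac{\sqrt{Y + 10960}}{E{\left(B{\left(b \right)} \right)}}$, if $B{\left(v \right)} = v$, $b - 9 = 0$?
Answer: $- \frac{\sqrt{46947}}{168} \approx -1.2897$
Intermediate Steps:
$b = 9$ ($b = 9 + 0 = 9$)
$E{\left(Z \right)} = 12 - 20 Z$ ($E{\left(Z \right)} = - 4 \left(-3 + 5 Z\right) = 12 - 20 Z$)
$\frac{\sqrt{Y + 10960}}{E{\left(B{\left(b \right)} \right)}} = \frac{\sqrt{35987 + 10960}}{12 - 180} = \frac{\sqrt{46947}}{12 - 180} = \frac{\sqrt{46947}}{-168} = \sqrt{46947} \left(- \frac{1}{168}\right) = - \frac{\sqrt{46947}}{168}$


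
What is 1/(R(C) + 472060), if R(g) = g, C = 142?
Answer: 1/472202 ≈ 2.1177e-6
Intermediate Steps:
1/(R(C) + 472060) = 1/(142 + 472060) = 1/472202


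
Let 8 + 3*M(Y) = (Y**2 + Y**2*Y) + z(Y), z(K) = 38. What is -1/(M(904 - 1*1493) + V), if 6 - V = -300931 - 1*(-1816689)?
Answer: 1/69512258 ≈ 1.4386e-8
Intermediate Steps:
V = -1515752 (V = 6 - (-300931 - 1*(-1816689)) = 6 - (-300931 + 1816689) = 6 - 1*1515758 = 6 - 1515758 = -1515752)
M(Y) = 10 + Y**2/3 + Y**3/3 (M(Y) = -8/3 + ((Y**2 + Y**2*Y) + 38)/3 = -8/3 + ((Y**2 + Y**3) + 38)/3 = -8/3 + (38 + Y**2 + Y**3)/3 = -8/3 + (38/3 + Y**2/3 + Y**3/3) = 10 + Y**2/3 + Y**3/3)
-1/(M(904 - 1*1493) + V) = -1/((10 + (904 - 1*1493)**2/3 + (904 - 1*1493)**3/3) - 1515752) = -1/((10 + (904 - 1493)**2/3 + (904 - 1493)**3/3) - 1515752) = -1/((10 + (1/3)*(-589)**2 + (1/3)*(-589)**3) - 1515752) = -1/((10 + (1/3)*346921 + (1/3)*(-204336469)) - 1515752) = -1/((10 + 346921/3 - 204336469/3) - 1515752) = -1/(-67996506 - 1515752) = -1/(-69512258) = -1*(-1/69512258) = 1/69512258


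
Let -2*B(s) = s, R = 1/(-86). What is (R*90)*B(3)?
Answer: 135/86 ≈ 1.5698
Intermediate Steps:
R = -1/86 ≈ -0.011628
B(s) = -s/2
(R*90)*B(3) = (-1/86*90)*(-1/2*3) = -45/43*(-3/2) = 135/86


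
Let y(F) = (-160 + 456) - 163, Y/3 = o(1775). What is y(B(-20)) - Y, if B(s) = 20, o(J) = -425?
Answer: 1408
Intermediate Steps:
Y = -1275 (Y = 3*(-425) = -1275)
y(F) = 133 (y(F) = 296 - 163 = 133)
y(B(-20)) - Y = 133 - 1*(-1275) = 133 + 1275 = 1408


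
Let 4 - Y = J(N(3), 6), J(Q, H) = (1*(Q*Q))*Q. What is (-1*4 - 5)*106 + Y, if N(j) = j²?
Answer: -1679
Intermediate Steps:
J(Q, H) = Q³ (J(Q, H) = (1*Q²)*Q = Q²*Q = Q³)
Y = -725 (Y = 4 - (3²)³ = 4 - 1*9³ = 4 - 1*729 = 4 - 729 = -725)
(-1*4 - 5)*106 + Y = (-1*4 - 5)*106 - 725 = (-4 - 5)*106 - 725 = -9*106 - 725 = -954 - 725 = -1679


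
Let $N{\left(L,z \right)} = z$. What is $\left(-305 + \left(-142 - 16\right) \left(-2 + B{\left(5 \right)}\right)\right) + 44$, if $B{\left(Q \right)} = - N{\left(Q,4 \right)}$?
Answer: $687$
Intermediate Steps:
$B{\left(Q \right)} = -4$ ($B{\left(Q \right)} = \left(-1\right) 4 = -4$)
$\left(-305 + \left(-142 - 16\right) \left(-2 + B{\left(5 \right)}\right)\right) + 44 = \left(-305 + \left(-142 - 16\right) \left(-2 - 4\right)\right) + 44 = \left(-305 - -948\right) + 44 = \left(-305 + 948\right) + 44 = 643 + 44 = 687$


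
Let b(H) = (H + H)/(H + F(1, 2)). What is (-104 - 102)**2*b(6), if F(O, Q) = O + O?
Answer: 63654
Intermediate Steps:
F(O, Q) = 2*O
b(H) = 2*H/(2 + H) (b(H) = (H + H)/(H + 2*1) = (2*H)/(H + 2) = (2*H)/(2 + H) = 2*H/(2 + H))
(-104 - 102)**2*b(6) = (-104 - 102)**2*(2*6/(2 + 6)) = (-206)**2*(2*6/8) = 42436*(2*6*(1/8)) = 42436*(3/2) = 63654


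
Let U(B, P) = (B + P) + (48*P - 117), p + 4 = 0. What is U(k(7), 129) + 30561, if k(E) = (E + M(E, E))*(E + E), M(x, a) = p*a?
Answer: 36471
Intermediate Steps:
p = -4 (p = -4 + 0 = -4)
M(x, a) = -4*a
k(E) = -6*E**2 (k(E) = (E - 4*E)*(E + E) = (-3*E)*(2*E) = -6*E**2)
U(B, P) = -117 + B + 49*P (U(B, P) = (B + P) + (-117 + 48*P) = -117 + B + 49*P)
U(k(7), 129) + 30561 = (-117 - 6*7**2 + 49*129) + 30561 = (-117 - 6*49 + 6321) + 30561 = (-117 - 294 + 6321) + 30561 = 5910 + 30561 = 36471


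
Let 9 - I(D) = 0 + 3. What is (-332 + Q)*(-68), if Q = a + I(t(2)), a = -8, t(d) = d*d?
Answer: 22712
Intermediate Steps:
t(d) = d**2
I(D) = 6 (I(D) = 9 - (0 + 3) = 9 - 1*3 = 9 - 3 = 6)
Q = -2 (Q = -8 + 6 = -2)
(-332 + Q)*(-68) = (-332 - 2)*(-68) = -334*(-68) = 22712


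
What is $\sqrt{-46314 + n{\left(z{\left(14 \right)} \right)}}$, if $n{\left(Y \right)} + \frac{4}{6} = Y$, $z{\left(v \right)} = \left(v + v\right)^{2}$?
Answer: $\frac{4 i \sqrt{25611}}{3} \approx 213.38 i$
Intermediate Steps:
$z{\left(v \right)} = 4 v^{2}$ ($z{\left(v \right)} = \left(2 v\right)^{2} = 4 v^{2}$)
$n{\left(Y \right)} = - \frac{2}{3} + Y$
$\sqrt{-46314 + n{\left(z{\left(14 \right)} \right)}} = \sqrt{-46314 - \left(\frac{2}{3} - 4 \cdot 14^{2}\right)} = \sqrt{-46314 + \left(- \frac{2}{3} + 4 \cdot 196\right)} = \sqrt{-46314 + \left(- \frac{2}{3} + 784\right)} = \sqrt{-46314 + \frac{2350}{3}} = \sqrt{- \frac{136592}{3}} = \frac{4 i \sqrt{25611}}{3}$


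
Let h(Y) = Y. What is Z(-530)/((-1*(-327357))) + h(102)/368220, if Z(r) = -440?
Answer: -1261043/1181758770 ≈ -0.0010671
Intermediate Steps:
Z(-530)/((-1*(-327357))) + h(102)/368220 = -440/((-1*(-327357))) + 102/368220 = -440/327357 + 102*(1/368220) = -440*1/327357 + 1/3610 = -440/327357 + 1/3610 = -1261043/1181758770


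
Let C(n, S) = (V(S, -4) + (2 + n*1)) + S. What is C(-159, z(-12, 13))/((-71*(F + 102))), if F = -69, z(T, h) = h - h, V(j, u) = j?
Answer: 157/2343 ≈ 0.067008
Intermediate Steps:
z(T, h) = 0
C(n, S) = 2 + n + 2*S (C(n, S) = (S + (2 + n*1)) + S = (S + (2 + n)) + S = (2 + S + n) + S = 2 + n + 2*S)
C(-159, z(-12, 13))/((-71*(F + 102))) = (2 - 159 + 2*0)/((-71*(-69 + 102))) = (2 - 159 + 0)/((-71*33)) = -157/(-2343) = -157*(-1/2343) = 157/2343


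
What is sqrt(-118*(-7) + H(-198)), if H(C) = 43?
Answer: sqrt(869) ≈ 29.479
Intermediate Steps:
sqrt(-118*(-7) + H(-198)) = sqrt(-118*(-7) + 43) = sqrt(826 + 43) = sqrt(869)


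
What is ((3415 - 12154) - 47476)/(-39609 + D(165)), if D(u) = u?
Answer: 56215/39444 ≈ 1.4252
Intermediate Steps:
((3415 - 12154) - 47476)/(-39609 + D(165)) = ((3415 - 12154) - 47476)/(-39609 + 165) = (-8739 - 47476)/(-39444) = -56215*(-1/39444) = 56215/39444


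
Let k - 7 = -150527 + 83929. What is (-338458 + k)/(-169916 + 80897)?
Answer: 405049/89019 ≈ 4.5501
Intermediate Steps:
k = -66591 (k = 7 + (-150527 + 83929) = 7 - 66598 = -66591)
(-338458 + k)/(-169916 + 80897) = (-338458 - 66591)/(-169916 + 80897) = -405049/(-89019) = -405049*(-1/89019) = 405049/89019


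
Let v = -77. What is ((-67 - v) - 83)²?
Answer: 5329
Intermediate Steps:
((-67 - v) - 83)² = ((-67 - 1*(-77)) - 83)² = ((-67 + 77) - 83)² = (10 - 83)² = (-73)² = 5329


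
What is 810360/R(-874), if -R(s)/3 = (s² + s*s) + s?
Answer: -135060/763439 ≈ -0.17691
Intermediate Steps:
R(s) = -6*s² - 3*s (R(s) = -3*((s² + s*s) + s) = -3*((s² + s²) + s) = -3*(2*s² + s) = -3*(s + 2*s²) = -6*s² - 3*s)
810360/R(-874) = 810360/((-3*(-874)*(1 + 2*(-874)))) = 810360/((-3*(-874)*(1 - 1748))) = 810360/((-3*(-874)*(-1747))) = 810360/(-4580634) = 810360*(-1/4580634) = -135060/763439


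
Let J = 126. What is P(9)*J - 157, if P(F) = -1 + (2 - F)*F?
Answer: -8221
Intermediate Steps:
P(F) = -1 + F*(2 - F)
P(9)*J - 157 = (-1 - 1*9² + 2*9)*126 - 157 = (-1 - 1*81 + 18)*126 - 157 = (-1 - 81 + 18)*126 - 157 = -64*126 - 157 = -8064 - 157 = -8221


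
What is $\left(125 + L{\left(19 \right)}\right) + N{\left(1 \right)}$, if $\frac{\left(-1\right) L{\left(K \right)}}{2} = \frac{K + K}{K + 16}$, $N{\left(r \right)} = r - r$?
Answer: $\frac{4299}{35} \approx 122.83$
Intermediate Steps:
$N{\left(r \right)} = 0$
$L{\left(K \right)} = - \frac{4 K}{16 + K}$ ($L{\left(K \right)} = - 2 \frac{K + K}{K + 16} = - 2 \frac{2 K}{16 + K} = - \frac{4 K}{16 + K}$)
$\left(125 + L{\left(19 \right)}\right) + N{\left(1 \right)} = \left(125 - \frac{76}{16 + 19}\right) + 0 = \left(125 - \frac{76}{35}\right) + 0 = \frac{4299}{35} + 0 = \frac{4299}{35}$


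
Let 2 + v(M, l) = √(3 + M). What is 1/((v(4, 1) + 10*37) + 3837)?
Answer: 4205/17682018 - √7/17682018 ≈ 0.00023766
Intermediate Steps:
v(M, l) = -2 + √(3 + M)
1/((v(4, 1) + 10*37) + 3837) = 1/(((-2 + √(3 + 4)) + 10*37) + 3837) = 1/(((-2 + √7) + 370) + 3837) = 1/((368 + √7) + 3837) = 1/(4205 + √7)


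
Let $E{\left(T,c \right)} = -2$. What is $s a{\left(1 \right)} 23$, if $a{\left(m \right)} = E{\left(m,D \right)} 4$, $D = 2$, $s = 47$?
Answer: $-8648$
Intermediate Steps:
$a{\left(m \right)} = -8$ ($a{\left(m \right)} = \left(-2\right) 4 = -8$)
$s a{\left(1 \right)} 23 = 47 \left(-8\right) 23 = \left(-376\right) 23 = -8648$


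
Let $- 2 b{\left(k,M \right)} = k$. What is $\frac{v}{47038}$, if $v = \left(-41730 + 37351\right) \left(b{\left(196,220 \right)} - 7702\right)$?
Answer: $\frac{588900}{811} \approx 726.14$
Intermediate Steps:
$b{\left(k,M \right)} = - \frac{k}{2}$
$v = 34156200$ ($v = \left(-41730 + 37351\right) \left(\left(- \frac{1}{2}\right) 196 - 7702\right) = - 4379 \left(-98 - 7702\right) = \left(-4379\right) \left(-7800\right) = 34156200$)
$\frac{v}{47038} = \frac{34156200}{47038} = 34156200 \cdot \frac{1}{47038} = \frac{588900}{811}$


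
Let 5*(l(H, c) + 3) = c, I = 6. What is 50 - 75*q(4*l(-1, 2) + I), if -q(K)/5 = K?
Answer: -1600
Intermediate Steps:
l(H, c) = -3 + c/5
q(K) = -5*K
50 - 75*q(4*l(-1, 2) + I) = 50 - (-375)*(4*(-3 + (⅕)*2) + 6) = 50 - (-375)*(4*(-3 + ⅖) + 6) = 50 - (-375)*(4*(-13/5) + 6) = 50 - (-375)*(-52/5 + 6) = 50 - (-375)*(-22)/5 = 50 - 75*22 = 50 - 1650 = -1600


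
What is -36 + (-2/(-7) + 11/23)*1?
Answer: -5673/161 ≈ -35.236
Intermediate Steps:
-36 + (-2/(-7) + 11/23)*1 = -36 + (-2*(-⅐) + 11*(1/23))*1 = -36 + (2/7 + 11/23)*1 = -36 + (123/161)*1 = -36 + 123/161 = -5673/161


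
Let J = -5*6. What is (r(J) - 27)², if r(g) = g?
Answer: 3249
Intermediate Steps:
J = -30
(r(J) - 27)² = (-30 - 27)² = (-57)² = 3249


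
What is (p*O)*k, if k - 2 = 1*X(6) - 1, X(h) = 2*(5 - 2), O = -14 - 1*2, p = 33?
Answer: -3696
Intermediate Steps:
O = -16 (O = -14 - 2 = -16)
X(h) = 6 (X(h) = 2*3 = 6)
k = 7 (k = 2 + (1*6 - 1) = 2 + (6 - 1) = 2 + 5 = 7)
(p*O)*k = (33*(-16))*7 = -528*7 = -3696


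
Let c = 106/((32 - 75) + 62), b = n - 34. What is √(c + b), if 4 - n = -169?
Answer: √52193/19 ≈ 12.024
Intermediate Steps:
n = 173 (n = 4 - 1*(-169) = 4 + 169 = 173)
b = 139 (b = 173 - 34 = 139)
c = 106/19 (c = 106/(-43 + 62) = 106/19 ≈ 5.5789)
√(c + b) = √(106/19 + 139) = √(2747/19) = √52193/19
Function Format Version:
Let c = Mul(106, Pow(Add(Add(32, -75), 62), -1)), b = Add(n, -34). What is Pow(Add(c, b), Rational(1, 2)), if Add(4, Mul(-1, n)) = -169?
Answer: Mul(Rational(1, 19), Pow(52193, Rational(1, 2))) ≈ 12.024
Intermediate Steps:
n = 173 (n = Add(4, Mul(-1, -169)) = Add(4, 169) = 173)
b = 139 (b = Add(173, -34) = 139)
c = Rational(106, 19) (c = Mul(106, Pow(Add(-43, 62), -1)) = Mul(106, Pow(19, -1)) = Mul(106, Rational(1, 19)) = Rational(106, 19) ≈ 5.5789)
Pow(Add(c, b), Rational(1, 2)) = Pow(Add(Rational(106, 19), 139), Rational(1, 2)) = Pow(Rational(2747, 19), Rational(1, 2)) = Mul(Rational(1, 19), Pow(52193, Rational(1, 2)))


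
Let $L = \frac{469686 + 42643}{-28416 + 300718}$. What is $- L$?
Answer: $- \frac{512329}{272302} \approx -1.8815$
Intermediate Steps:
$L = \frac{512329}{272302} \approx 1.8815$
$- L = \left(-1\right) \frac{512329}{272302} = - \frac{512329}{272302}$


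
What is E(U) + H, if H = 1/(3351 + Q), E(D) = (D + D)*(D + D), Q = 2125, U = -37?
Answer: 29986577/5476 ≈ 5476.0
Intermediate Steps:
E(D) = 4*D**2 (E(D) = (2*D)*(2*D) = 4*D**2)
H = 1/5476 (H = 1/(3351 + 2125) = 1/5476 ≈ 0.00018262)
E(U) + H = 4*(-37)**2 + 1/5476 = 4*1369 + 1/5476 = 5476 + 1/5476 = 29986577/5476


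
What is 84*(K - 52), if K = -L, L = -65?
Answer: 1092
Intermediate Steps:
K = 65 (K = -1*(-65) = 65)
84*(K - 52) = 84*(65 - 52) = 84*13 = 1092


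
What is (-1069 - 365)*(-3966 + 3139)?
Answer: 1185918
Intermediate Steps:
(-1069 - 365)*(-3966 + 3139) = -1434*(-827) = 1185918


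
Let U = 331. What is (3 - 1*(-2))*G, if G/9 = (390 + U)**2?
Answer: 23392845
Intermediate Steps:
G = 4678569 (G = 9*(390 + 331)**2 = 9*721**2 = 9*519841 = 4678569)
(3 - 1*(-2))*G = (3 - 1*(-2))*4678569 = (3 + 2)*4678569 = 5*4678569 = 23392845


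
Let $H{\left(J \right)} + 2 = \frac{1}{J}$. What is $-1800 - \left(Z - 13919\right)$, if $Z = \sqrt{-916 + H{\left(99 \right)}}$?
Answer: $12119 - \frac{i \sqrt{999691}}{33} \approx 12119.0 - 30.298 i$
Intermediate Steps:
$H{\left(J \right)} = -2 + \frac{1}{J}$
$Z = \frac{i \sqrt{999691}}{33}$ ($Z = \sqrt{-916 - \left(2 - \frac{1}{99}\right)} = \sqrt{-916 + \left(-2 + \frac{1}{99}\right)} = \sqrt{-916 - \frac{197}{99}} = \sqrt{- \frac{90881}{99}} = \frac{i \sqrt{999691}}{33} \approx 30.298 i$)
$-1800 - \left(Z - 13919\right) = -1800 - \left(\frac{i \sqrt{999691}}{33} - 13919\right) = -1800 - \left(-13919 + \frac{i \sqrt{999691}}{33}\right) = -1800 + \left(13919 - \frac{i \sqrt{999691}}{33}\right) = 12119 - \frac{i \sqrt{999691}}{33}$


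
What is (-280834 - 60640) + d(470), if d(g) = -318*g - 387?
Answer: -491321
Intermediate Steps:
d(g) = -387 - 318*g
(-280834 - 60640) + d(470) = (-280834 - 60640) + (-387 - 318*470) = -341474 + (-387 - 149460) = -341474 - 149847 = -491321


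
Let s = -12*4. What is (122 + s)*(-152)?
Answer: -11248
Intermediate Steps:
s = -48
(122 + s)*(-152) = (122 - 48)*(-152) = 74*(-152) = -11248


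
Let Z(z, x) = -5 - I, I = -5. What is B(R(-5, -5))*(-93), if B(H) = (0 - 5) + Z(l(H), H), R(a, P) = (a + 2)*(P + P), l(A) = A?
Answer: 465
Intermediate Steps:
R(a, P) = 2*P*(2 + a) (R(a, P) = (2 + a)*(2*P) = 2*P*(2 + a))
Z(z, x) = 0 (Z(z, x) = -5 - 1*(-5) = -5 + 5 = 0)
B(H) = -5 (B(H) = (0 - 5) + 0 = -5 + 0 = -5)
B(R(-5, -5))*(-93) = -5*(-93) = 465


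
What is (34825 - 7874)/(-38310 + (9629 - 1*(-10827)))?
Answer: -26951/17854 ≈ -1.5095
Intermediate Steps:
(34825 - 7874)/(-38310 + (9629 - 1*(-10827))) = 26951/(-38310 + (9629 + 10827)) = 26951/(-38310 + 20456) = 26951/(-17854) = 26951*(-1/17854) = -26951/17854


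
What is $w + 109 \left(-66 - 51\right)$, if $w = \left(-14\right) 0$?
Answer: $-12753$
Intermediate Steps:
$w = 0$
$w + 109 \left(-66 - 51\right) = 0 + 109 \left(-66 - 51\right) = 0 + 109 \left(-117\right) = 0 - 12753 = -12753$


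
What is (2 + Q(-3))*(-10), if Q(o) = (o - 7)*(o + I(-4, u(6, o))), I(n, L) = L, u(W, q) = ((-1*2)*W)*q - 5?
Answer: 2780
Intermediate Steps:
u(W, q) = -5 - 2*W*q (u(W, q) = (-2*W)*q - 5 = -2*W*q - 5 = -5 - 2*W*q)
Q(o) = (-7 + o)*(-5 - 11*o) (Q(o) = (o - 7)*(o + (-5 - 2*6*o)) = (-7 + o)*(o + (-5 - 12*o)) = (-7 + o)*(-5 - 11*o))
(2 + Q(-3))*(-10) = (2 + (35 - 11*(-3)² + 72*(-3)))*(-10) = (2 + (35 - 11*9 - 216))*(-10) = (2 + (35 - 99 - 216))*(-10) = (2 - 280)*(-10) = -278*(-10) = 2780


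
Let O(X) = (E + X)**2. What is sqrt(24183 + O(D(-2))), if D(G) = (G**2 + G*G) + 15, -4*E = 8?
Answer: 36*sqrt(19) ≈ 156.92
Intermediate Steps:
E = -2 (E = -1/4*8 = -2)
D(G) = 15 + 2*G**2 (D(G) = (G**2 + G**2) + 15 = 2*G**2 + 15 = 15 + 2*G**2)
O(X) = (-2 + X)**2
sqrt(24183 + O(D(-2))) = sqrt(24183 + (-2 + (15 + 2*(-2)**2))**2) = sqrt(24183 + (-2 + (15 + 2*4))**2) = sqrt(24183 + (-2 + (15 + 8))**2) = sqrt(24183 + (-2 + 23)**2) = sqrt(24183 + 21**2) = sqrt(24183 + 441) = sqrt(24624) = 36*sqrt(19)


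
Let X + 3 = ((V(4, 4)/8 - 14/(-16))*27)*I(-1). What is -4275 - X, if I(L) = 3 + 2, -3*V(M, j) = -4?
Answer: -35301/8 ≈ -4412.6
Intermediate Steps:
V(M, j) = 4/3 (V(M, j) = -⅓*(-4) = 4/3)
I(L) = 5
X = 1101/8 (X = -3 + (((4/3)/8 - 14/(-16))*27)*5 = -3 + (((4/3)*(⅛) - 14*(-1/16))*27)*5 = -3 + ((⅙ + 7/8)*27)*5 = -3 + ((25/24)*27)*5 = -3 + (225/8)*5 = -3 + 1125/8 = 1101/8 ≈ 137.63)
-4275 - X = -4275 - 1*1101/8 = -4275 - 1101/8 = -35301/8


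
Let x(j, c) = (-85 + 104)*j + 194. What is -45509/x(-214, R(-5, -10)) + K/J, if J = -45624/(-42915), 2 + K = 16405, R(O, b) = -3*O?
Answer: 113654651469/7360672 ≈ 15441.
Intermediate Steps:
x(j, c) = 194 + 19*j (x(j, c) = 19*j + 194 = 194 + 19*j)
K = 16403 (K = -2 + 16405 = 16403)
J = 15208/14305 (J = -45624*(-1/42915) = 15208/14305 ≈ 1.0631)
-45509/x(-214, R(-5, -10)) + K/J = -45509/(194 + 19*(-214)) + 16403/(15208/14305) = -45509/(194 - 4066) + 16403*(14305/15208) = -45509/(-3872) + 234644915/15208 = -45509*(-1/3872) + 234644915/15208 = 45509/3872 + 234644915/15208 = 113654651469/7360672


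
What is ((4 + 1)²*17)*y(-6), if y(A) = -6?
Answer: -2550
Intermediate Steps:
((4 + 1)²*17)*y(-6) = ((4 + 1)²*17)*(-6) = (5²*17)*(-6) = (25*17)*(-6) = 425*(-6) = -2550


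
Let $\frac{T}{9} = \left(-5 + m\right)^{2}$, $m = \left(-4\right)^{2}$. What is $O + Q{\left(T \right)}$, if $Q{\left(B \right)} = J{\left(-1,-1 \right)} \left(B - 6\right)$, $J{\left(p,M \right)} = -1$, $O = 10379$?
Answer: $9296$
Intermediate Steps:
$m = 16$
$T = 1089$ ($T = 9 \left(-5 + 16\right)^{2} = 9 \cdot 11^{2} = 9 \cdot 121 = 1089$)
$Q{\left(B \right)} = 6 - B$ ($Q{\left(B \right)} = - (B - 6) = - (-6 + B) = 6 - B$)
$O + Q{\left(T \right)} = 10379 + \left(6 - 1089\right) = 10379 - 1083 = 9296$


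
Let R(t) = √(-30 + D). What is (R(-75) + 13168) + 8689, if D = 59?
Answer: 21857 + √29 ≈ 21862.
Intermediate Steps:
R(t) = √29 (R(t) = √(-30 + 59) = √29)
(R(-75) + 13168) + 8689 = (√29 + 13168) + 8689 = (13168 + √29) + 8689 = 21857 + √29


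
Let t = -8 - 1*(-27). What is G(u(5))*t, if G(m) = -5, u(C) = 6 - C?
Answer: -95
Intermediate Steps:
t = 19 (t = -8 + 27 = 19)
G(u(5))*t = -5*19 = -95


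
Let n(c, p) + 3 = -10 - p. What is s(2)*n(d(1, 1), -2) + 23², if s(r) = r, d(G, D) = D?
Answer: 507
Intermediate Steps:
n(c, p) = -13 - p (n(c, p) = -3 + (-10 - p) = -13 - p)
s(2)*n(d(1, 1), -2) + 23² = 2*(-13 - 1*(-2)) + 23² = 2*(-13 + 2) + 529 = 2*(-11) + 529 = -22 + 529 = 507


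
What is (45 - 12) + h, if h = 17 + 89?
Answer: 139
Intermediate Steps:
h = 106
(45 - 12) + h = (45 - 12) + 106 = 33 + 106 = 139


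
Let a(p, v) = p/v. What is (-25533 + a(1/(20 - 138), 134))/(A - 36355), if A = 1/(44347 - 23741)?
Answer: 4159607492491/5922630705874 ≈ 0.70232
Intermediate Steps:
A = 1/20606 ≈ 4.8530e-5
(-25533 + a(1/(20 - 138), 134))/(A - 36355) = (-25533 + 1/((20 - 138)*134))/(1/20606 - 36355) = (-25533 + (1/134)/(-118))/(-749131129/20606) = (-25533 - 1/118*1/134)*(-20606/749131129) = (-25533 - 1/15812)*(-20606/749131129) = -403727797/15812*(-20606/749131129) = 4159607492491/5922630705874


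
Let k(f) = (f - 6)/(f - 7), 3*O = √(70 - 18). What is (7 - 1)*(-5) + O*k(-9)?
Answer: -30 + 5*√13/8 ≈ -27.747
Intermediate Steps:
O = 2*√13/3 (O = √(70 - 18)/3 = √52/3 = (2*√13)/3 = 2*√13/3 ≈ 2.4037)
k(f) = (-6 + f)/(-7 + f)
(7 - 1)*(-5) + O*k(-9) = (7 - 1)*(-5) + (2*√13/3)*((-6 - 9)/(-7 - 9)) = 6*(-5) + (2*√13/3)*(-15/(-16)) = -30 + (2*√13/3)*(-1/16*(-15)) = -30 + (2*√13/3)*(15/16) = -30 + 5*√13/8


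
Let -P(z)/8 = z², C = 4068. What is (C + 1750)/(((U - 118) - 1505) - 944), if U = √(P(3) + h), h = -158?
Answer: -14934806/6589719 - 5818*I*√230/6589719 ≈ -2.2664 - 0.01339*I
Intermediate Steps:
P(z) = -8*z²
U = I*√230 (U = √(-8*3² - 158) = √(-8*9 - 158) = √(-72 - 158) = √(-230) = I*√230 ≈ 15.166*I)
(C + 1750)/(((U - 118) - 1505) - 944) = (4068 + 1750)/(((I*√230 - 118) - 1505) - 944) = 5818/(((-118 + I*√230) - 1505) - 944) = 5818/((-1623 + I*√230) - 944) = 5818/(-2567 + I*√230)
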